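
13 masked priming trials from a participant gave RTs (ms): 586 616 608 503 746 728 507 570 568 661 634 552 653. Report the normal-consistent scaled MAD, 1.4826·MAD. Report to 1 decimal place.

Sorted: 503, 507, 552, 568, 570, 586, 608, 616, 634, 653, 661, 728, 746 → median = 608
|x − 608| sorted: 0, 8, 22, 26, 38, 40, 45, 53, 56, 101, 105, 120, 138 → MAD = 45
Robust SD ≈ 1.4826 × 45 = 66.717

66.7 ms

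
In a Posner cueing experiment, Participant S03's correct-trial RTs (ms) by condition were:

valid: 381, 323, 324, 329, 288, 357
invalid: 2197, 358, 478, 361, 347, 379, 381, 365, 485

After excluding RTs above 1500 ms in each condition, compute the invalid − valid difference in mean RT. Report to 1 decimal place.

60.6 ms

invalid: exclude 2197
M(valid) = 2002/6 = 333.667
M(invalid) = 3154/8 = 394.250
Difference = 394.250 − 333.667 = 60.583 ms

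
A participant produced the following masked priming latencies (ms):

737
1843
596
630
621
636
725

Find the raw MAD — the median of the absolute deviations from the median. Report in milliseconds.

Sorted: 596, 621, 630, 636, 725, 737, 1843 → median = 636
|x − 636|: 101, 1207, 40, 6, 15, 0, 89
Sorted deviations: 0, 6, 15, 40, 89, 101, 1207 → MAD = 40

40 ms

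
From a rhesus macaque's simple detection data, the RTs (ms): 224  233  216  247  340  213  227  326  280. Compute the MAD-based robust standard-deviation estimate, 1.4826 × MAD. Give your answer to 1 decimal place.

25.2 ms

Sorted: 213, 216, 224, 227, 233, 247, 280, 326, 340 → median = 233
|x − 233| sorted: 0, 6, 9, 14, 17, 20, 47, 93, 107 → MAD = 17
Robust SD ≈ 1.4826 × 17 = 25.204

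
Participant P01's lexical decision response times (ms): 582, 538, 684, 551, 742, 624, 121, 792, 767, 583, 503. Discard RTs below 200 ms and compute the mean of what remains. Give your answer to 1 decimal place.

636.6 ms

Excluded: 121
Retained (n=10): Σ = 6366
Mean = 6366/10 = 636.6000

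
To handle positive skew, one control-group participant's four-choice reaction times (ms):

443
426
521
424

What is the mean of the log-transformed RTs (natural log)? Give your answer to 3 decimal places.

ln(RT): 6.0936, 6.0544, 6.2558, 6.0497
Σ ln(RT) = 24.4535
Mean = 24.4535/4 = 6.11337

6.113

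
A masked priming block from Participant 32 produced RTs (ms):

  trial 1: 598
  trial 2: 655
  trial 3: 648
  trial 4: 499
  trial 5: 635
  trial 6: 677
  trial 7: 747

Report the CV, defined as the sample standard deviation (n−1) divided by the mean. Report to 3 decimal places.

0.119

n = 7, Σ = 4459, M = 637.0000
Σ(x−M)² = 34714.000; s = √(34714.000/6) = 76.0636
CV = 76.0636 / 637.0000 = 0.11941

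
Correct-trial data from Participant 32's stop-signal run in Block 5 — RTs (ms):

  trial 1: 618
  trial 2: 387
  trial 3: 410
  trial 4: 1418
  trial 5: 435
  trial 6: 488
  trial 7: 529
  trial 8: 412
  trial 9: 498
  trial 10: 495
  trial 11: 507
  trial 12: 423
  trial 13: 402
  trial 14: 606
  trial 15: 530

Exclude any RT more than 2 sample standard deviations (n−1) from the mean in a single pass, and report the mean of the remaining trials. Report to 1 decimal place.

481.4 ms

n = 15, ΣRT = 8158, M = 543.867
Σ(x−M)² = 889353.73; s = √(889353.73/14) = 252.042
Cutoffs: 543.867 ± 2·252.042 → [39.8, 1048.0]
Outside: 1418 → excluded.
Retained (n=14): Σ = 6740, mean = 6740/14 = 481.429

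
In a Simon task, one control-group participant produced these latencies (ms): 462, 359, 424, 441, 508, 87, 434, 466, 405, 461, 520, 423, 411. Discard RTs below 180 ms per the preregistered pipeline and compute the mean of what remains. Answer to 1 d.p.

Excluded: 87
Retained (n=12): Σ = 5314
Mean = 5314/12 = 442.8333

442.8 ms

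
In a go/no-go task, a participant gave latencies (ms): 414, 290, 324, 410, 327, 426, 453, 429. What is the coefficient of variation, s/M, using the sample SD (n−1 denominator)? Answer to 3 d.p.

n = 8, Σ = 3073, M = 384.1250
Σ(x−M)² = 25810.875; s = √(25810.875/7) = 60.7229
CV = 60.7229 / 384.1250 = 0.15808

0.158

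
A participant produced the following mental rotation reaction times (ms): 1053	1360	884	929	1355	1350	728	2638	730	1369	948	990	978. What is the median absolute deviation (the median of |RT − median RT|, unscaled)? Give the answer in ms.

Sorted: 728, 730, 884, 929, 948, 978, 990, 1053, 1350, 1355, 1360, 1369, 2638 → median = 990
|x − 990|: 63, 370, 106, 61, 365, 360, 262, 1648, 260, 379, 42, 0, 12
Sorted deviations: 0, 12, 42, 61, 63, 106, 260, 262, 360, 365, 370, 379, 1648 → MAD = 260

260 ms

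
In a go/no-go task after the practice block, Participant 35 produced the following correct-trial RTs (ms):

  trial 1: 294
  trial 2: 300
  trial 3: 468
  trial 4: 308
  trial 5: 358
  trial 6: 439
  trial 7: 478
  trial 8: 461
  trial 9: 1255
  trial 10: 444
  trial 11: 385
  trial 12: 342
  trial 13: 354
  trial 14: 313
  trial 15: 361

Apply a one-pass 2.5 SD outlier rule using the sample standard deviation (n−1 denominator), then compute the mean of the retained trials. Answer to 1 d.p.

378.9 ms

n = 15, ΣRT = 6560, M = 437.333
Σ(x−M)² = 774263.33; s = √(774263.33/14) = 235.169
Cutoffs: 437.333 ± 2.5·235.169 → [-150.6, 1025.3]
Outside: 1255 → excluded.
Retained (n=14): Σ = 5305, mean = 5305/14 = 378.929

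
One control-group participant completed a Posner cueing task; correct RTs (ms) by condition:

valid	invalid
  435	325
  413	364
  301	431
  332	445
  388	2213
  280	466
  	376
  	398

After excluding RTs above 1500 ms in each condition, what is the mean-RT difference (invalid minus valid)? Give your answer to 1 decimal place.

42.5 ms

invalid: exclude 2213
M(valid) = 2149/6 = 358.167
M(invalid) = 2805/7 = 400.714
Difference = 400.714 − 358.167 = 42.548 ms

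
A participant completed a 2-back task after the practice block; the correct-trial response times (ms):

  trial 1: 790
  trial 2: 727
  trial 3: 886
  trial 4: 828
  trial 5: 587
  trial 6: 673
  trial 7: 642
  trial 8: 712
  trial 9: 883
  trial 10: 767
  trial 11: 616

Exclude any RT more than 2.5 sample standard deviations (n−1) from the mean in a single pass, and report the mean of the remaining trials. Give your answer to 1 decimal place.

737.4 ms

n = 11, ΣRT = 8111, M = 737.364
Σ(x−M)² = 106492.55; s = √(106492.55/10) = 103.195
Cutoffs: 737.364 ± 2.5·103.195 → [479.4, 995.4]
No RTs fall outside the cutoffs; all 11 retained. Mean = 8111/11 = 737.364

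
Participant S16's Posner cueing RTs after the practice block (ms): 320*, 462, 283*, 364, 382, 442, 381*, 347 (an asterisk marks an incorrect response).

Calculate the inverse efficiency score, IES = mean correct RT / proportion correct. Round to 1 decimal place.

639.0 ms

Correct trials (n=5): 462, 364, 382, 442, 347
Mean correct RT = 1997/5 = 399.4000 ms
Proportion correct = 5/8
IES = 399.4000 / (5/8) = 639.040 ms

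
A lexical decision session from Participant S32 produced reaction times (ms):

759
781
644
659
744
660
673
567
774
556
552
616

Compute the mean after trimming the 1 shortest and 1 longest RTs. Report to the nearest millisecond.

665 ms

Sorted: 552, 556, 567, 616, 644, 659, 660, 673, 744, 759, 774, 781
Drop lowest 1 (552) and highest 1 (781)
Remaining (n=10): Σ = 6652, mean = 6652/10 = 665.200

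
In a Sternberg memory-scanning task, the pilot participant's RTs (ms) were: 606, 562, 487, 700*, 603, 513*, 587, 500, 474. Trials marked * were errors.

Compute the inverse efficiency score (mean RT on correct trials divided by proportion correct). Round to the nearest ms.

701 ms

Correct trials (n=7): 606, 562, 487, 603, 587, 500, 474
Mean correct RT = 3819/7 = 545.5714 ms
Proportion correct = 7/9
IES = 545.5714 / (7/9) = 701.449 ms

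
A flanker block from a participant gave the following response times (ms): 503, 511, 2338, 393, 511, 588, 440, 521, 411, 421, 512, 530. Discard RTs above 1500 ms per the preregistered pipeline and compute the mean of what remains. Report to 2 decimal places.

485.55 ms

Excluded: 2338
Retained (n=11): Σ = 5341
Mean = 5341/11 = 485.5455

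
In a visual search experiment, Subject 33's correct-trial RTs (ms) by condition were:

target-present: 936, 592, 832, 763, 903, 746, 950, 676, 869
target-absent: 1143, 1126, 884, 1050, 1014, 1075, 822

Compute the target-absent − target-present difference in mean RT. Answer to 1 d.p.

M(target-present) = 7267/9 = 807.444
M(target-absent) = 7114/7 = 1016.286
Difference = 1016.286 − 807.444 = 208.841 ms

208.8 ms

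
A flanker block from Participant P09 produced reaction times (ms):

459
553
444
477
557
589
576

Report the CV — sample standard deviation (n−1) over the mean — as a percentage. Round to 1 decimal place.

11.5%

n = 7, Σ = 3655, M = 522.1429
Σ(x−M)² = 21668.857; s = √(21668.857/6) = 60.0956
CV = 60.0956 / 522.1429 = 0.11509 = 11.509%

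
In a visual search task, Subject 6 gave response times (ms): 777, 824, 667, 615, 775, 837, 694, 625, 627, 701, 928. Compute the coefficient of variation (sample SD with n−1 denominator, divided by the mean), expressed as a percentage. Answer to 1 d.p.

13.9%

n = 11, Σ = 8070, M = 733.6364
Σ(x−M)² = 104542.545; s = √(104542.545/10) = 102.2460
CV = 102.2460 / 733.6364 = 0.13937 = 13.937%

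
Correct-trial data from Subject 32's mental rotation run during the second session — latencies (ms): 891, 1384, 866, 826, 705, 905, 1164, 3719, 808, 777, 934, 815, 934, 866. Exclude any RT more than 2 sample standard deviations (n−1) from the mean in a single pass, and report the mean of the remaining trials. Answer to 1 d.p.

913.5 ms

n = 14, ΣRT = 15594, M = 1113.857
Σ(x−M)² = 7689473.71; s = √(7689473.71/13) = 769.089
Cutoffs: 1113.857 ± 2·769.089 → [-424.3, 2652.0]
Outside: 3719 → excluded.
Retained (n=13): Σ = 11875, mean = 11875/13 = 913.462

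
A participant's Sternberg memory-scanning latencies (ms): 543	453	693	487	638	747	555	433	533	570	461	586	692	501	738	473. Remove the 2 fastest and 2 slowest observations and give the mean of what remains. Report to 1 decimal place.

561.0 ms

Sorted: 433, 453, 461, 473, 487, 501, 533, 543, 555, 570, 586, 638, 692, 693, 738, 747
Drop lowest 2 (433, 453) and highest 2 (738, 747)
Remaining (n=12): Σ = 6732, mean = 6732/12 = 561.000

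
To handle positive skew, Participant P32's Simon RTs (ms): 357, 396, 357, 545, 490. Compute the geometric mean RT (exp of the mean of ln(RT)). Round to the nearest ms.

ln(RT): 5.8777, 5.9814, 5.8777, 6.3008, 6.1944
Mean ln(RT) = 30.2321/5 = 6.04642
Geometric mean = exp(6.04642) = 422.60 ms

423 ms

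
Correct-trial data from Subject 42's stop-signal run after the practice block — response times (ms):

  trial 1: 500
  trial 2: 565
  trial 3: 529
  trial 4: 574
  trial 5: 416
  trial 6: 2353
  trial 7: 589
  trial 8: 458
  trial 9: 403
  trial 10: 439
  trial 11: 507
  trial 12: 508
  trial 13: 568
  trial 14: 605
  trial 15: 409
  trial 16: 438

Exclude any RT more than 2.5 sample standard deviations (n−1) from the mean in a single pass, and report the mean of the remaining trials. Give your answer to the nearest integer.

n = 16, ΣRT = 9861, M = 616.312
Σ(x−M)² = 3285451.44; s = √(3285451.44/15) = 468.007
Cutoffs: 616.312 ± 2.5·468.007 → [-553.7, 1786.3]
Outside: 2353 → excluded.
Retained (n=15): Σ = 7508, mean = 7508/15 = 500.533

501 ms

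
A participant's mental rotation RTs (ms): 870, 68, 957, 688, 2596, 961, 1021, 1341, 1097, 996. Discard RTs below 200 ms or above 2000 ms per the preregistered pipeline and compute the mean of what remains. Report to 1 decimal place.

Excluded: 68, 2596
Retained (n=8): Σ = 7931
Mean = 7931/8 = 991.3750

991.4 ms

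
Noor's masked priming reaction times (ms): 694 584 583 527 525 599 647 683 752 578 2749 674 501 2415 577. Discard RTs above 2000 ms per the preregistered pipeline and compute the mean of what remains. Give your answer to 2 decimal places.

609.54 ms

Excluded: 2415, 2749
Retained (n=13): Σ = 7924
Mean = 7924/13 = 609.5385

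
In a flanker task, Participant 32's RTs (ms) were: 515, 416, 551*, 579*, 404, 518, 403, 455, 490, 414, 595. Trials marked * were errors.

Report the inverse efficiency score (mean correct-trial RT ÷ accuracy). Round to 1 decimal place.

Correct trials (n=9): 515, 416, 404, 518, 403, 455, 490, 414, 595
Mean correct RT = 4210/9 = 467.7778 ms
Proportion correct = 9/11
IES = 467.7778 / (9/11) = 571.728 ms

571.7 ms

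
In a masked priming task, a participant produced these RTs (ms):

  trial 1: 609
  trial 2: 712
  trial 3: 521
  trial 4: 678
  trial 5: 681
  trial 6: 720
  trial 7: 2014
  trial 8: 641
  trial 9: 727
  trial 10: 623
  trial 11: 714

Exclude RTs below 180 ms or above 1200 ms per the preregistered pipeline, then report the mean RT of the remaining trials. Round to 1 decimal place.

Excluded: 2014
Retained (n=10): Σ = 6626
Mean = 6626/10 = 662.6000

662.6 ms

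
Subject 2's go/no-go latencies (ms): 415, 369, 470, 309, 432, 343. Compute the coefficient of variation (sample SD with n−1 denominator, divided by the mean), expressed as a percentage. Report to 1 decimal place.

15.4%

n = 6, Σ = 2338, M = 389.6667
Σ(x−M)² = 17999.333; s = √(17999.333/5) = 59.9989
CV = 59.9989 / 389.6667 = 0.15397 = 15.397%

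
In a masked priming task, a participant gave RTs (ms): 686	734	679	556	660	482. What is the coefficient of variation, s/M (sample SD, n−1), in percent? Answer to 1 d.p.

n = 6, Σ = 3797, M = 632.8333
Σ(x−M)² = 44584.833; s = √(44584.833/5) = 94.4297
CV = 94.4297 / 632.8333 = 0.14922 = 14.922%

14.9%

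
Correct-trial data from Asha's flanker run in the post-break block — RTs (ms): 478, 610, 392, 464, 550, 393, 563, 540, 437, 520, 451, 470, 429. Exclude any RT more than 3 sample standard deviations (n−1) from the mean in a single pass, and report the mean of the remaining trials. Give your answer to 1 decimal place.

484.4 ms

n = 13, ΣRT = 6297, M = 484.385
Σ(x−M)² = 54603.08; s = √(54603.08/12) = 67.456
Cutoffs: 484.385 ± 3·67.456 → [282.0, 686.8]
No RTs fall outside the cutoffs; all 13 retained. Mean = 6297/13 = 484.385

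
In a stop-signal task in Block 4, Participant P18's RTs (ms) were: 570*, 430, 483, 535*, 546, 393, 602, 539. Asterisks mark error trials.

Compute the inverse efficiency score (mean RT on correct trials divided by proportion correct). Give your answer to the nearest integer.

Correct trials (n=6): 430, 483, 546, 393, 602, 539
Mean correct RT = 2993/6 = 498.8333 ms
Proportion correct = 6/8
IES = 498.8333 / (6/8) = 665.111 ms

665 ms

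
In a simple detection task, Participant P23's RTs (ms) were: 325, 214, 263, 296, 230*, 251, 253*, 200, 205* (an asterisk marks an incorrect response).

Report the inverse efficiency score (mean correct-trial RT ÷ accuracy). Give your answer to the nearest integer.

387 ms

Correct trials (n=6): 325, 214, 263, 296, 251, 200
Mean correct RT = 1549/6 = 258.1667 ms
Proportion correct = 6/9
IES = 258.1667 / (6/9) = 387.250 ms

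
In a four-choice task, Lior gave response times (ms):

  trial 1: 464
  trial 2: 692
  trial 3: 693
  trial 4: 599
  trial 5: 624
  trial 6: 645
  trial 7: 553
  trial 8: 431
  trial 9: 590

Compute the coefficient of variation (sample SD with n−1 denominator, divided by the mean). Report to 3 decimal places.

n = 9, Σ = 5291, M = 587.8889
Σ(x−M)² = 67760.889; s = √(67760.889/8) = 92.0332
CV = 92.0332 / 587.8889 = 0.15655

0.157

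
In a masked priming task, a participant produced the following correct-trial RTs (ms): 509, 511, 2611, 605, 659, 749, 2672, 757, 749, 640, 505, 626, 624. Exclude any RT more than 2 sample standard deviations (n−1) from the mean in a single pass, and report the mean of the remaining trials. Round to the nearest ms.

630 ms

n = 13, ΣRT = 12217, M = 939.769
Σ(x−M)² = 6937180.31; s = √(6937180.31/12) = 760.328
Cutoffs: 939.769 ± 2·760.328 → [-580.9, 2460.4]
Outside: 2611, 2672 → excluded.
Retained (n=11): Σ = 6934, mean = 6934/11 = 630.364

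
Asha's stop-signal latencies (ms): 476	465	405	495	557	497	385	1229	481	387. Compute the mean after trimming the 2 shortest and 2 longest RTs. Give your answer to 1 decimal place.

Sorted: 385, 387, 405, 465, 476, 481, 495, 497, 557, 1229
Drop lowest 2 (385, 387) and highest 2 (557, 1229)
Remaining (n=6): Σ = 2819, mean = 2819/6 = 469.833

469.8 ms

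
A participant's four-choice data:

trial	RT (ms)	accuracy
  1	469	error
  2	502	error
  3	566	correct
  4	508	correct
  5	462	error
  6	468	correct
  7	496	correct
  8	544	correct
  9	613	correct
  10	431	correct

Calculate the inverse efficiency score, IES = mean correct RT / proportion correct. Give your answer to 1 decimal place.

Correct trials (n=7): 566, 508, 468, 496, 544, 613, 431
Mean correct RT = 3626/7 = 518.0000 ms
Proportion correct = 7/10
IES = 518.0000 / (7/10) = 740.000 ms

740.0 ms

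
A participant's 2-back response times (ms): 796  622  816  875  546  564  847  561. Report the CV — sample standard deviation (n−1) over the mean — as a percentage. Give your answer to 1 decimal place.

n = 8, Σ = 5627, M = 703.3750
Σ(x−M)² = 142431.875; s = √(142431.875/7) = 142.6444
CV = 142.6444 / 703.3750 = 0.20280 = 20.280%

20.3%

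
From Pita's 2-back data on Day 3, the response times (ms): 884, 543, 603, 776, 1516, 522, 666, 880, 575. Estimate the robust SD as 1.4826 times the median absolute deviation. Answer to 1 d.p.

Sorted: 522, 543, 575, 603, 666, 776, 880, 884, 1516 → median = 666
|x − 666| sorted: 0, 63, 91, 110, 123, 144, 214, 218, 850 → MAD = 123
Robust SD ≈ 1.4826 × 123 = 182.360

182.4 ms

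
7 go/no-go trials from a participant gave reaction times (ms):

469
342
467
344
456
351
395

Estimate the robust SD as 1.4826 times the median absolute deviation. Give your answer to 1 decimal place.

Sorted: 342, 344, 351, 395, 456, 467, 469 → median = 395
|x − 395| sorted: 0, 44, 51, 53, 61, 72, 74 → MAD = 53
Robust SD ≈ 1.4826 × 53 = 78.578

78.6 ms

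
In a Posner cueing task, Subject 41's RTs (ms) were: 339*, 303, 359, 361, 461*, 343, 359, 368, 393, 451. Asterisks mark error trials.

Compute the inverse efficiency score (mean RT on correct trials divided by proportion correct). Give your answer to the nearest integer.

Correct trials (n=8): 303, 359, 361, 343, 359, 368, 393, 451
Mean correct RT = 2937/8 = 367.1250 ms
Proportion correct = 8/10
IES = 367.1250 / (8/10) = 458.906 ms

459 ms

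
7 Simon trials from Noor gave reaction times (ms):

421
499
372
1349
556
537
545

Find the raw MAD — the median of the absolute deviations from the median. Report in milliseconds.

38 ms

Sorted: 372, 421, 499, 537, 545, 556, 1349 → median = 537
|x − 537|: 116, 38, 165, 812, 19, 0, 8
Sorted deviations: 0, 8, 19, 38, 116, 165, 812 → MAD = 38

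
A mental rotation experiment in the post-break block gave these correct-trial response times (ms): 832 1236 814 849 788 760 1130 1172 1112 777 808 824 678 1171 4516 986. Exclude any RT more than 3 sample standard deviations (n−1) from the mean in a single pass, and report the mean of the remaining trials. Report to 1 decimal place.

929.1 ms

n = 16, ΣRT = 18453, M = 1153.312
Σ(x−M)² = 12539759.44; s = √(12539759.44/15) = 914.322
Cutoffs: 1153.312 ± 3·914.322 → [-1589.7, 3896.3]
Outside: 4516 → excluded.
Retained (n=15): Σ = 13937, mean = 13937/15 = 929.133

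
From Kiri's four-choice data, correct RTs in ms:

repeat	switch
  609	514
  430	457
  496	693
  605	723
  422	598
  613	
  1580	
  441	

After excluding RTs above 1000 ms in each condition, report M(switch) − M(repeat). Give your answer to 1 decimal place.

repeat: exclude 1580
M(repeat) = 3616/7 = 516.571
M(switch) = 2985/5 = 597.000
Difference = 597.000 − 516.571 = 80.429 ms

80.4 ms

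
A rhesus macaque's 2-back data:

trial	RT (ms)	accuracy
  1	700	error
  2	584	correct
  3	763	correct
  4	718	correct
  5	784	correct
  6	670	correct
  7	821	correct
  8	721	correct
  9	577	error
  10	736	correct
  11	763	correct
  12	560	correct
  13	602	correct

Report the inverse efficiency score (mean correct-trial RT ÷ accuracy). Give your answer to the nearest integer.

Correct trials (n=11): 584, 763, 718, 784, 670, 821, 721, 736, 763, 560, 602
Mean correct RT = 7722/11 = 702.0000 ms
Proportion correct = 11/13
IES = 702.0000 / (11/13) = 829.636 ms

830 ms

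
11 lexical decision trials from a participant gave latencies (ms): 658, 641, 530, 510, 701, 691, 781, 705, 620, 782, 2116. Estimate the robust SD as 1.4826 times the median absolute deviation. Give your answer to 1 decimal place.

Sorted: 510, 530, 620, 641, 658, 691, 701, 705, 781, 782, 2116 → median = 691
|x − 691| sorted: 0, 10, 14, 33, 50, 71, 90, 91, 161, 181, 1425 → MAD = 71
Robust SD ≈ 1.4826 × 71 = 105.265

105.3 ms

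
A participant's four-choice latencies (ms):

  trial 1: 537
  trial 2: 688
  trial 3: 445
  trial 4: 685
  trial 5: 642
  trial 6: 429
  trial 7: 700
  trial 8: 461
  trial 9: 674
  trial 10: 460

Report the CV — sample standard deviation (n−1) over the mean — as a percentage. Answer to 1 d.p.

n = 10, Σ = 5721, M = 572.1000
Σ(x−M)² = 120580.900; s = √(120580.900/9) = 115.7492
CV = 115.7492 / 572.1000 = 0.20232 = 20.232%

20.2%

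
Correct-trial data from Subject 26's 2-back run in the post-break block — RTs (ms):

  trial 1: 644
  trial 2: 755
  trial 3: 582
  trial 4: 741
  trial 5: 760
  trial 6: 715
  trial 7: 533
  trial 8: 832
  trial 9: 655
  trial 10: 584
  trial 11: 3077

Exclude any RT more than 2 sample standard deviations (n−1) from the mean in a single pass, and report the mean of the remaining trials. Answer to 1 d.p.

n = 11, ΣRT = 9878, M = 898.000
Σ(x−M)² = 5305270.00; s = √(5305270.00/10) = 728.373
Cutoffs: 898.000 ± 2·728.373 → [-558.7, 2354.7]
Outside: 3077 → excluded.
Retained (n=10): Σ = 6801, mean = 6801/10 = 680.100

680.1 ms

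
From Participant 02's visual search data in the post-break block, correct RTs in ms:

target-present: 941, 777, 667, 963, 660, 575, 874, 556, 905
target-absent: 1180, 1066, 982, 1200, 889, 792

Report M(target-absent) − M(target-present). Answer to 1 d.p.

M(target-present) = 6918/9 = 768.667
M(target-absent) = 6109/6 = 1018.167
Difference = 1018.167 − 768.667 = 249.500 ms

249.5 ms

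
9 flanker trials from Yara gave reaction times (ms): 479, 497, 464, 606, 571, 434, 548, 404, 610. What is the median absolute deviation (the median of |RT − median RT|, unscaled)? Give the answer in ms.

63 ms

Sorted: 404, 434, 464, 479, 497, 548, 571, 606, 610 → median = 497
|x − 497|: 18, 0, 33, 109, 74, 63, 51, 93, 113
Sorted deviations: 0, 18, 33, 51, 63, 74, 93, 109, 113 → MAD = 63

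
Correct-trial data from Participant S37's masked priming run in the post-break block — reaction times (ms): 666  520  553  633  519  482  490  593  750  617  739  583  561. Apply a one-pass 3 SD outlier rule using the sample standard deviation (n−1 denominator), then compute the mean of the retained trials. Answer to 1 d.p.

592.8 ms

n = 13, ΣRT = 7706, M = 592.769
Σ(x−M)² = 89928.31; s = √(89928.31/12) = 86.568
Cutoffs: 592.769 ± 3·86.568 → [333.1, 852.5]
No RTs fall outside the cutoffs; all 13 retained. Mean = 7706/13 = 592.769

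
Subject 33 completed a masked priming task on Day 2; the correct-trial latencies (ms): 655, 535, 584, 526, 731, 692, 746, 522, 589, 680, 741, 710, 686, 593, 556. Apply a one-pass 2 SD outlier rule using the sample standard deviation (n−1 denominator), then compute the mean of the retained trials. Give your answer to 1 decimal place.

n = 15, ΣRT = 9546, M = 636.400
Σ(x−M)² = 94015.60; s = √(94015.60/14) = 81.948
Cutoffs: 636.400 ± 2·81.948 → [472.5, 800.3]
No RTs fall outside the cutoffs; all 15 retained. Mean = 9546/15 = 636.400

636.4 ms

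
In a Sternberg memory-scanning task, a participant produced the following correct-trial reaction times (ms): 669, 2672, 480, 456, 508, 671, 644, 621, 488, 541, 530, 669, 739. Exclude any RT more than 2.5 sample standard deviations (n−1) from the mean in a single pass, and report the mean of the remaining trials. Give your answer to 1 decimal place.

n = 13, ΣRT = 9688, M = 745.231
Σ(x−M)² = 4119774.31; s = √(4119774.31/12) = 585.930
Cutoffs: 745.231 ± 2.5·585.930 → [-719.6, 2210.1]
Outside: 2672 → excluded.
Retained (n=12): Σ = 7016, mean = 7016/12 = 584.667

584.7 ms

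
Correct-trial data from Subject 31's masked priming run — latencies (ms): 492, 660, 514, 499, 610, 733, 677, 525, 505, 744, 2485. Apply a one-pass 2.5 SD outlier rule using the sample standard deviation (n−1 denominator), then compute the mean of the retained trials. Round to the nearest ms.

596 ms

n = 11, ΣRT = 8444, M = 767.636
Σ(x−M)² = 3336068.55; s = √(3336068.55/10) = 577.587
Cutoffs: 767.636 ± 2.5·577.587 → [-676.3, 2211.6]
Outside: 2485 → excluded.
Retained (n=10): Σ = 5959, mean = 5959/10 = 595.900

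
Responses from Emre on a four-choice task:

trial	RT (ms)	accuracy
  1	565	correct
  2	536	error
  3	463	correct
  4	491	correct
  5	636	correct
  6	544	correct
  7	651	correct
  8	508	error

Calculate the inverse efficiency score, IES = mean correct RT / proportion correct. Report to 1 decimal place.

Correct trials (n=6): 565, 463, 491, 636, 544, 651
Mean correct RT = 3350/6 = 558.3333 ms
Proportion correct = 6/8
IES = 558.3333 / (6/8) = 744.444 ms

744.4 ms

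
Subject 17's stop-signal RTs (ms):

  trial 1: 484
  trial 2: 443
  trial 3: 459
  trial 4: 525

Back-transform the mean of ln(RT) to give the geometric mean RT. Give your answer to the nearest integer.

ln(RT): 6.1821, 6.0936, 6.1291, 6.2634
Mean ln(RT) = 24.6681/4 = 6.16703
Geometric mean = exp(6.16703) = 476.77 ms

477 ms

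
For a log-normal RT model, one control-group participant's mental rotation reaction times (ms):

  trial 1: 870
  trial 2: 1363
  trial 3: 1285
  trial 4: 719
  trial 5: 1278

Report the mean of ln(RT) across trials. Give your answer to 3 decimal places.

ln(RT): 6.7685, 7.2174, 7.1585, 6.5779, 7.1531
Σ ln(RT) = 34.8754
Mean = 34.8754/5 = 6.97507

6.975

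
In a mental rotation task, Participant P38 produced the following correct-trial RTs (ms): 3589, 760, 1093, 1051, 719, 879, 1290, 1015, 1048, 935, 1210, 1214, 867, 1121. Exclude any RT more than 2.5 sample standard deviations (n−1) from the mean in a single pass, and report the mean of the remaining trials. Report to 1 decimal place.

n = 14, ΣRT = 16791, M = 1199.357
Σ(x−M)² = 6522047.21; s = √(6522047.21/13) = 708.305
Cutoffs: 1199.357 ± 2.5·708.305 → [-571.4, 2970.1]
Outside: 3589 → excluded.
Retained (n=13): Σ = 13202, mean = 13202/13 = 1015.538

1015.5 ms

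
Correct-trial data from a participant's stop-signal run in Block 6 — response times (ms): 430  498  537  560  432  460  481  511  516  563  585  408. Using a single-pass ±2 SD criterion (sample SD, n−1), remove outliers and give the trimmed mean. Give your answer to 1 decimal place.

n = 12, ΣRT = 5981, M = 498.417
Σ(x−M)² = 36462.92; s = √(36462.92/11) = 57.574
Cutoffs: 498.417 ± 2·57.574 → [383.3, 613.6]
No RTs fall outside the cutoffs; all 12 retained. Mean = 5981/12 = 498.417

498.4 ms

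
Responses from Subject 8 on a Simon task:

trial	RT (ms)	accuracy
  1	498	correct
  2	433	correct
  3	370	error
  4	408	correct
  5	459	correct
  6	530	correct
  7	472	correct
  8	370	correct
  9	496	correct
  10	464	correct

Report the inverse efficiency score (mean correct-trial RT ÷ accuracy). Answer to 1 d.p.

Correct trials (n=9): 498, 433, 408, 459, 530, 472, 370, 496, 464
Mean correct RT = 4130/9 = 458.8889 ms
Proportion correct = 9/10
IES = 458.8889 / (9/10) = 509.877 ms

509.9 ms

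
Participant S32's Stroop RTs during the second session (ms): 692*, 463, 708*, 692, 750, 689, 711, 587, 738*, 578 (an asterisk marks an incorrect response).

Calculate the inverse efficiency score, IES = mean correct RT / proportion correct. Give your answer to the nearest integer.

912 ms

Correct trials (n=7): 463, 692, 750, 689, 711, 587, 578
Mean correct RT = 4470/7 = 638.5714 ms
Proportion correct = 7/10
IES = 638.5714 / (7/10) = 912.245 ms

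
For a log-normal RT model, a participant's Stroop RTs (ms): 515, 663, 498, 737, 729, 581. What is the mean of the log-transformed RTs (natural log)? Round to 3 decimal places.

6.418

ln(RT): 6.2442, 6.4968, 6.2106, 6.6026, 6.5917, 6.3648
Σ ln(RT) = 38.5106
Mean = 38.5106/6 = 6.41843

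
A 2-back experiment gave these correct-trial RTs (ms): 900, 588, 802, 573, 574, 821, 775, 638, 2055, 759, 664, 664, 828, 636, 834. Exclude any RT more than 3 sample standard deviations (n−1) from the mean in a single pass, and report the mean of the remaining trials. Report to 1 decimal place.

n = 15, ΣRT = 12111, M = 807.400
Σ(x−M)² = 1826575.60; s = √(1826575.60/14) = 361.206
Cutoffs: 807.400 ± 3·361.206 → [-276.2, 1891.0]
Outside: 2055 → excluded.
Retained (n=14): Σ = 10056, mean = 10056/14 = 718.286

718.3 ms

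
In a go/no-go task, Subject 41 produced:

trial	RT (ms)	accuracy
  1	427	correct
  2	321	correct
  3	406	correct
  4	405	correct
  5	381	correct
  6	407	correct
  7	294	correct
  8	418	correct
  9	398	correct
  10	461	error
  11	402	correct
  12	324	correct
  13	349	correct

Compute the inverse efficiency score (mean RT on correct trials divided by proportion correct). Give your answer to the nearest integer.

409 ms

Correct trials (n=12): 427, 321, 406, 405, 381, 407, 294, 418, 398, 402, 324, 349
Mean correct RT = 4532/12 = 377.6667 ms
Proportion correct = 12/13
IES = 377.6667 / (12/13) = 409.139 ms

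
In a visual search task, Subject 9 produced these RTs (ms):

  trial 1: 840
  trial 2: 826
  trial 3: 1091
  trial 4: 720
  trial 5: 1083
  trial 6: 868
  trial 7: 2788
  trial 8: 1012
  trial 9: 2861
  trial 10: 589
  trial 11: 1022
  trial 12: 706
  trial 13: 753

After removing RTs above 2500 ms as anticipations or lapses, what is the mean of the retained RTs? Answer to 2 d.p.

Excluded: 2788, 2861
Retained (n=11): Σ = 9510
Mean = 9510/11 = 864.5455

864.55 ms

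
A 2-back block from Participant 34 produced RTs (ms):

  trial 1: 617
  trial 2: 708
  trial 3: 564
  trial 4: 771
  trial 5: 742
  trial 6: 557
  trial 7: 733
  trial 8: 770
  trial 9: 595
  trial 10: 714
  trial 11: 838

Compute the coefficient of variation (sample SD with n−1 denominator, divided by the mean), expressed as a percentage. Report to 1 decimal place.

n = 11, Σ = 7609, M = 691.7273
Σ(x−M)² = 88204.182; s = √(88204.182/10) = 93.9171
CV = 93.9171 / 691.7273 = 0.13577 = 13.577%

13.6%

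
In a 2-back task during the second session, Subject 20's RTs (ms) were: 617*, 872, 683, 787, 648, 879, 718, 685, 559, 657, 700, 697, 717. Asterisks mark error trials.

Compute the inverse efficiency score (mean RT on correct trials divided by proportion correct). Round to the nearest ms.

777 ms

Correct trials (n=12): 872, 683, 787, 648, 879, 718, 685, 559, 657, 700, 697, 717
Mean correct RT = 8602/12 = 716.8333 ms
Proportion correct = 12/13
IES = 716.8333 / (12/13) = 776.569 ms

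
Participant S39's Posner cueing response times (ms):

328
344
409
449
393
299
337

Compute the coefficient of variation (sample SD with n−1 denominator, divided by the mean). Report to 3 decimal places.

n = 7, Σ = 2559, M = 365.5714
Σ(x−M)² = 16723.714; s = √(16723.714/6) = 52.7948
CV = 52.7948 / 365.5714 = 0.14442

0.144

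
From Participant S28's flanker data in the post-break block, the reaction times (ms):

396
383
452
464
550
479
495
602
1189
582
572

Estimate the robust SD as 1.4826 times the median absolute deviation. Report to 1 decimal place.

Sorted: 383, 396, 452, 464, 479, 495, 550, 572, 582, 602, 1189 → median = 495
|x − 495| sorted: 0, 16, 31, 43, 55, 77, 87, 99, 107, 112, 694 → MAD = 77
Robust SD ≈ 1.4826 × 77 = 114.160

114.2 ms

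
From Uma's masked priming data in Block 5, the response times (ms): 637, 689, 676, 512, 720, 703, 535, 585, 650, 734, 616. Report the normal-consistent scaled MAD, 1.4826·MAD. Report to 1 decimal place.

Sorted: 512, 535, 585, 616, 637, 650, 676, 689, 703, 720, 734 → median = 650
|x − 650| sorted: 0, 13, 26, 34, 39, 53, 65, 70, 84, 115, 138 → MAD = 53
Robust SD ≈ 1.4826 × 53 = 78.578

78.6 ms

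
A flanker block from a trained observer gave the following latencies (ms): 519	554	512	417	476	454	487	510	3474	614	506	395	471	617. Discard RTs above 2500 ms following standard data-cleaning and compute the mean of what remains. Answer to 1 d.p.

Excluded: 3474
Retained (n=13): Σ = 6532
Mean = 6532/13 = 502.4615

502.5 ms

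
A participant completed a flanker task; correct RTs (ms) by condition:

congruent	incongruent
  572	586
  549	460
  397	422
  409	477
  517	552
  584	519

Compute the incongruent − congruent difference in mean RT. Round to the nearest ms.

M(congruent) = 3028/6 = 504.667
M(incongruent) = 3016/6 = 502.667
Difference = 502.667 − 504.667 = -2.000 ms

-2 ms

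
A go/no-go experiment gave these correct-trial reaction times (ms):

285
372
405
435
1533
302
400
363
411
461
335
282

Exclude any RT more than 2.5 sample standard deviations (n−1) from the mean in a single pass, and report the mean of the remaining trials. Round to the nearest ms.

n = 12, ΣRT = 5584, M = 465.333
Σ(x−M)² = 1280690.67; s = √(1280690.67/11) = 341.213
Cutoffs: 465.333 ± 2.5·341.213 → [-387.7, 1318.4]
Outside: 1533 → excluded.
Retained (n=11): Σ = 4051, mean = 4051/11 = 368.273

368 ms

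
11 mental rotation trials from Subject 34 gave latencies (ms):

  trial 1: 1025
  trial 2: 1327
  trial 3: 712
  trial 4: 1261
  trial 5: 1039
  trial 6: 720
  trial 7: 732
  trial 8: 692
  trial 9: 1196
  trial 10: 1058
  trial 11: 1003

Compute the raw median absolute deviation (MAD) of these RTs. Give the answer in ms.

Sorted: 692, 712, 720, 732, 1003, 1025, 1039, 1058, 1196, 1261, 1327 → median = 1025
|x − 1025|: 0, 302, 313, 236, 14, 305, 293, 333, 171, 33, 22
Sorted deviations: 0, 14, 22, 33, 171, 236, 293, 302, 305, 313, 333 → MAD = 236

236 ms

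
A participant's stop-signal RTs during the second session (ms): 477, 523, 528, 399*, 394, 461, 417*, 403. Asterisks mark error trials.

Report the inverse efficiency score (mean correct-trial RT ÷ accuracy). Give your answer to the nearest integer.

619 ms

Correct trials (n=6): 477, 523, 528, 394, 461, 403
Mean correct RT = 2786/6 = 464.3333 ms
Proportion correct = 6/8
IES = 464.3333 / (6/8) = 619.111 ms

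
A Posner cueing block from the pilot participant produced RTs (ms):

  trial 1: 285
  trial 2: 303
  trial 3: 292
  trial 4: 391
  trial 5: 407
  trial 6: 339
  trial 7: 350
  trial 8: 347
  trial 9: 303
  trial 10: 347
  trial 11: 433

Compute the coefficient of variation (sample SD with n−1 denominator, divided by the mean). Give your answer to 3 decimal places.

n = 11, Σ = 3797, M = 345.1818
Σ(x−M)² = 23709.636; s = √(23709.636/10) = 48.6925
CV = 48.6925 / 345.1818 = 0.14106

0.141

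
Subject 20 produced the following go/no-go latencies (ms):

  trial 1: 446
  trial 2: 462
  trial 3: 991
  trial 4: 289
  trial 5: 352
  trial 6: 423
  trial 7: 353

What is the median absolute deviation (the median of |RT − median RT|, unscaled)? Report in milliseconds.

70 ms

Sorted: 289, 352, 353, 423, 446, 462, 991 → median = 423
|x − 423|: 23, 39, 568, 134, 71, 0, 70
Sorted deviations: 0, 23, 39, 70, 71, 134, 568 → MAD = 70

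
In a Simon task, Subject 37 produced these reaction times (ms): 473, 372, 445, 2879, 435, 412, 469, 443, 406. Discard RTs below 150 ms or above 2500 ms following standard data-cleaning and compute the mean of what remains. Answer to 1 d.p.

431.9 ms

Excluded: 2879
Retained (n=8): Σ = 3455
Mean = 3455/8 = 431.8750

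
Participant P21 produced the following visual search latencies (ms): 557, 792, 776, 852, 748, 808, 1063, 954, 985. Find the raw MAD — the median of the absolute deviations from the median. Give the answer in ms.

Sorted: 557, 748, 776, 792, 808, 852, 954, 985, 1063 → median = 808
|x − 808|: 251, 16, 32, 44, 60, 0, 255, 146, 177
Sorted deviations: 0, 16, 32, 44, 60, 146, 177, 251, 255 → MAD = 60

60 ms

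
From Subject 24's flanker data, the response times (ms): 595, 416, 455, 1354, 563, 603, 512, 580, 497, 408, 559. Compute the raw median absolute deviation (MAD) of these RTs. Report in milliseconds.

Sorted: 408, 416, 455, 497, 512, 559, 563, 580, 595, 603, 1354 → median = 559
|x − 559|: 36, 143, 104, 795, 4, 44, 47, 21, 62, 151, 0
Sorted deviations: 0, 4, 21, 36, 44, 47, 62, 104, 143, 151, 795 → MAD = 47

47 ms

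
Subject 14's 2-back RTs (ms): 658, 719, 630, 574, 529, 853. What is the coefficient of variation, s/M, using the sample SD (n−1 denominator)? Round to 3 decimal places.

0.174

n = 6, Σ = 3963, M = 660.5000
Σ(x−M)² = 66189.500; s = √(66189.500/5) = 115.0561
CV = 115.0561 / 660.5000 = 0.17420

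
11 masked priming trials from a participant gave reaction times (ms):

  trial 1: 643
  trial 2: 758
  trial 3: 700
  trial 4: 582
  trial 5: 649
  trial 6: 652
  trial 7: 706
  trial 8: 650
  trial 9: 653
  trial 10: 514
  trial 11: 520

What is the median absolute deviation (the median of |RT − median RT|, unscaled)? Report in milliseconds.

50 ms

Sorted: 514, 520, 582, 643, 649, 650, 652, 653, 700, 706, 758 → median = 650
|x − 650|: 7, 108, 50, 68, 1, 2, 56, 0, 3, 136, 130
Sorted deviations: 0, 1, 2, 3, 7, 50, 56, 68, 108, 130, 136 → MAD = 50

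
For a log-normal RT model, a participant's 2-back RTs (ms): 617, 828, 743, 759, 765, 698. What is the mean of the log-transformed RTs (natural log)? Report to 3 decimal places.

6.596

ln(RT): 6.4249, 6.7190, 6.6107, 6.6320, 6.6399, 6.5482
Σ ln(RT) = 39.5747
Mean = 39.5747/6 = 6.59578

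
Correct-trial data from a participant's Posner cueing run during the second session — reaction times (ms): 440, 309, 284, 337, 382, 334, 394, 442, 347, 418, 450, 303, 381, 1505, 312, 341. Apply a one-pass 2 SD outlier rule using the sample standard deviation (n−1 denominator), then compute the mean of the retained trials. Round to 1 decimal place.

n = 16, ΣRT = 6979, M = 436.188
Σ(x−M)² = 1260486.44; s = √(1260486.44/15) = 289.883
Cutoffs: 436.188 ± 2·289.883 → [-143.6, 1016.0]
Outside: 1505 → excluded.
Retained (n=15): Σ = 5474, mean = 5474/15 = 364.933

364.9 ms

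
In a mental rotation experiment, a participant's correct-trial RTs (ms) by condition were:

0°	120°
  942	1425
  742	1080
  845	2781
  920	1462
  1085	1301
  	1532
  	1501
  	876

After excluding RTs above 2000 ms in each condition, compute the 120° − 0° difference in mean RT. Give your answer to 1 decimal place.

404.2 ms

120°: exclude 2781
M(0°) = 4534/5 = 906.800
M(120°) = 9177/7 = 1311.000
Difference = 1311.000 − 906.800 = 404.200 ms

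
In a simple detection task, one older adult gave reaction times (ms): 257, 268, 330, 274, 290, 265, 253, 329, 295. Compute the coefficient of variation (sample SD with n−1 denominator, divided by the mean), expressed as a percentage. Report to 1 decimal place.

n = 9, Σ = 2561, M = 284.5556
Σ(x−M)² = 6702.222; s = √(6702.222/8) = 28.9444
CV = 28.9444 / 284.5556 = 0.10172 = 10.172%

10.2%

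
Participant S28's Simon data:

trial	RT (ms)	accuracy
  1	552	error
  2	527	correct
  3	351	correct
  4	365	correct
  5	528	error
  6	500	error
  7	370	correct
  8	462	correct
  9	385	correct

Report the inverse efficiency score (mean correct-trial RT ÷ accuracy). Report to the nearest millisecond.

Correct trials (n=6): 527, 351, 365, 370, 462, 385
Mean correct RT = 2460/6 = 410.0000 ms
Proportion correct = 6/9
IES = 410.0000 / (6/9) = 615.000 ms

615 ms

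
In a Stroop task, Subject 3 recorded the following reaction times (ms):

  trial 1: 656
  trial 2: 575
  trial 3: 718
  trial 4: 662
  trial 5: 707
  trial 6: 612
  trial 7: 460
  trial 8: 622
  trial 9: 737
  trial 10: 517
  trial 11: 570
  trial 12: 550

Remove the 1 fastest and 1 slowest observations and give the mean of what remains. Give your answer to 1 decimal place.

618.9 ms

Sorted: 460, 517, 550, 570, 575, 612, 622, 656, 662, 707, 718, 737
Drop lowest 1 (460) and highest 1 (737)
Remaining (n=10): Σ = 6189, mean = 6189/10 = 618.900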